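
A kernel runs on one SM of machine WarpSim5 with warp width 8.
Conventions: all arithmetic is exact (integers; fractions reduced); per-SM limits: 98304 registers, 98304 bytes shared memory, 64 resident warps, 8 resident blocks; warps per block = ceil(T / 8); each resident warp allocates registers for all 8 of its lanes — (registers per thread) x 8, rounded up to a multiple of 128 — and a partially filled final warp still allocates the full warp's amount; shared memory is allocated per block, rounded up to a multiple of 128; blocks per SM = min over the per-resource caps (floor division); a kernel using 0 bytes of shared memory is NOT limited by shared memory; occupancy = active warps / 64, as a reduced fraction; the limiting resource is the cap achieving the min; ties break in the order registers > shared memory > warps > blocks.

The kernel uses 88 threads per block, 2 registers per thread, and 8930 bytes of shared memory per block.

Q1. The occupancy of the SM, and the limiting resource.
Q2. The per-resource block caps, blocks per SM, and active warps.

Answer: occupancy 55/64, limited by warps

registers: 69 blocks
shared memory: 10 blocks
warps: 5 blocks
blocks: 8 blocks

Answer: 5 blocks, 55 active warps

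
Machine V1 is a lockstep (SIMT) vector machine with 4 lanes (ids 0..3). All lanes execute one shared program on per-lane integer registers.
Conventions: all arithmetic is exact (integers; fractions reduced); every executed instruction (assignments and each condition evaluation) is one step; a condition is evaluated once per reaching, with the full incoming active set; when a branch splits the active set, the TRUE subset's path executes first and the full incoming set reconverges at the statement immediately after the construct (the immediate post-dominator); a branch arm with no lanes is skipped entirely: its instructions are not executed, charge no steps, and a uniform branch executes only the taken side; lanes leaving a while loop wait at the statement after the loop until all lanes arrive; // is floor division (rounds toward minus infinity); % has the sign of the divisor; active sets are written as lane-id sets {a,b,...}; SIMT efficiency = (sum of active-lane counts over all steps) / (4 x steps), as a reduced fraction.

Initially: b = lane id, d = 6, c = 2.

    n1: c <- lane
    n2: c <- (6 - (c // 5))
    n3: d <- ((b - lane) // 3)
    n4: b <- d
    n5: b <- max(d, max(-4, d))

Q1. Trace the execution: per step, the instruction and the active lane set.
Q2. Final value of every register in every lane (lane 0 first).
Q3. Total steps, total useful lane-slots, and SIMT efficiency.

step 0: c <- lane                    {0,1,2,3}
step 1: c <- (6 - (c // 5))          {0,1,2,3}
step 2: d <- ((b - lane) // 3)       {0,1,2,3}
step 3: b <- d                       {0,1,2,3}
step 4: b <- max(d, max(-4, d))      {0,1,2,3}

Answer: 5 steps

b: 0,0,0,0
d: 0,0,0,0
c: 6,6,6,6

steps = 5; useful = 20; efficiency = 20/20 = 1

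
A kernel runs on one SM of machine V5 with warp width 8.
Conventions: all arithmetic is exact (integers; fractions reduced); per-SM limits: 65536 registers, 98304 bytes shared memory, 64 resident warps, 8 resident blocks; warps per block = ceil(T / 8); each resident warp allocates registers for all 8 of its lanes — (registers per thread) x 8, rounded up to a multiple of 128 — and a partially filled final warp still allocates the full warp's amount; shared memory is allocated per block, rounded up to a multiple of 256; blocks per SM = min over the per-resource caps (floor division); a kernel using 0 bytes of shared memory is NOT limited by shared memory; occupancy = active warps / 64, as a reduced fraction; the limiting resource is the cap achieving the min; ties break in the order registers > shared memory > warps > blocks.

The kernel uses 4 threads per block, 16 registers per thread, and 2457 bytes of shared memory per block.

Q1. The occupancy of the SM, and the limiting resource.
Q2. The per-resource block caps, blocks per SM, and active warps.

Answer: occupancy 1/8, limited by blocks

registers: 512 blocks
shared memory: 38 blocks
warps: 64 blocks
blocks: 8 blocks

Answer: 8 blocks, 8 active warps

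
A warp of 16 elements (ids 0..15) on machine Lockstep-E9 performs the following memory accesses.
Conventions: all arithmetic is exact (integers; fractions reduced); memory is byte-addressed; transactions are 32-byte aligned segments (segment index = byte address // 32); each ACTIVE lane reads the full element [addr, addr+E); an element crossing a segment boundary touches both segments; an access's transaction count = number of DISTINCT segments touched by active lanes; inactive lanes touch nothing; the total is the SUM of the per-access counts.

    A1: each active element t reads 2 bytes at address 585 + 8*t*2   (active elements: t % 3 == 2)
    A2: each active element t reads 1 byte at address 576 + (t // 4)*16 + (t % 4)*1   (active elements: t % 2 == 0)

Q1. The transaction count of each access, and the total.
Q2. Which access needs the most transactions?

A1: 5 transactions
A2: 2 transactions

Answer: 5,2; total 7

Answer: A1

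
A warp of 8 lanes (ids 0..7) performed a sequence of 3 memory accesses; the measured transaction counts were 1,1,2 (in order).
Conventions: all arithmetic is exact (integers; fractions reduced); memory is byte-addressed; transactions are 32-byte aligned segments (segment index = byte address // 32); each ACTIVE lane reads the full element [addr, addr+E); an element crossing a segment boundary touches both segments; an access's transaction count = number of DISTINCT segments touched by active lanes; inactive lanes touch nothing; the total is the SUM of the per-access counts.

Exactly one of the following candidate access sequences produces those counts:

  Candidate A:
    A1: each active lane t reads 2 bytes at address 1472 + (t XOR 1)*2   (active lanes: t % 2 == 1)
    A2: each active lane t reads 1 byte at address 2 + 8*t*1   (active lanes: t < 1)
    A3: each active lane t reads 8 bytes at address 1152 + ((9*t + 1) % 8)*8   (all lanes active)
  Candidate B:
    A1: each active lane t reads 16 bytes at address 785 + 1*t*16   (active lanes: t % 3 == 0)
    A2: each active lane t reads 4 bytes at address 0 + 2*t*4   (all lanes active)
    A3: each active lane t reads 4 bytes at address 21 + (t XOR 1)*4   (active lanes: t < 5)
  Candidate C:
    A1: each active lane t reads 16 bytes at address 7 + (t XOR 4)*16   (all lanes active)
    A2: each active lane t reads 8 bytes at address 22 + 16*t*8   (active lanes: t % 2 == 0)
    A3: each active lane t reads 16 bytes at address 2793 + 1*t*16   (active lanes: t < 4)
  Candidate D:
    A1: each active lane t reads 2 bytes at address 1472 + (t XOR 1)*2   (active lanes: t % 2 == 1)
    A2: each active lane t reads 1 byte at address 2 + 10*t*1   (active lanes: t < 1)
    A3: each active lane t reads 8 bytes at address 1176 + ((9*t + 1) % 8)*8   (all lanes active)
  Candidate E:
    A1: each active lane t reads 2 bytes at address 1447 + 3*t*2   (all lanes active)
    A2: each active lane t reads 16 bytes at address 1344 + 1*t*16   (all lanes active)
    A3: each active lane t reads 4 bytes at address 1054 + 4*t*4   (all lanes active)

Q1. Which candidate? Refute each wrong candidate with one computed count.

B: A1 gives 5 transactions, not 1
C: A1 gives 5 transactions, not 1
D: A3 gives 3 transactions, not 2
E: A1 gives 2 transactions, not 1
A: all counts match (1,1,2)

Answer: A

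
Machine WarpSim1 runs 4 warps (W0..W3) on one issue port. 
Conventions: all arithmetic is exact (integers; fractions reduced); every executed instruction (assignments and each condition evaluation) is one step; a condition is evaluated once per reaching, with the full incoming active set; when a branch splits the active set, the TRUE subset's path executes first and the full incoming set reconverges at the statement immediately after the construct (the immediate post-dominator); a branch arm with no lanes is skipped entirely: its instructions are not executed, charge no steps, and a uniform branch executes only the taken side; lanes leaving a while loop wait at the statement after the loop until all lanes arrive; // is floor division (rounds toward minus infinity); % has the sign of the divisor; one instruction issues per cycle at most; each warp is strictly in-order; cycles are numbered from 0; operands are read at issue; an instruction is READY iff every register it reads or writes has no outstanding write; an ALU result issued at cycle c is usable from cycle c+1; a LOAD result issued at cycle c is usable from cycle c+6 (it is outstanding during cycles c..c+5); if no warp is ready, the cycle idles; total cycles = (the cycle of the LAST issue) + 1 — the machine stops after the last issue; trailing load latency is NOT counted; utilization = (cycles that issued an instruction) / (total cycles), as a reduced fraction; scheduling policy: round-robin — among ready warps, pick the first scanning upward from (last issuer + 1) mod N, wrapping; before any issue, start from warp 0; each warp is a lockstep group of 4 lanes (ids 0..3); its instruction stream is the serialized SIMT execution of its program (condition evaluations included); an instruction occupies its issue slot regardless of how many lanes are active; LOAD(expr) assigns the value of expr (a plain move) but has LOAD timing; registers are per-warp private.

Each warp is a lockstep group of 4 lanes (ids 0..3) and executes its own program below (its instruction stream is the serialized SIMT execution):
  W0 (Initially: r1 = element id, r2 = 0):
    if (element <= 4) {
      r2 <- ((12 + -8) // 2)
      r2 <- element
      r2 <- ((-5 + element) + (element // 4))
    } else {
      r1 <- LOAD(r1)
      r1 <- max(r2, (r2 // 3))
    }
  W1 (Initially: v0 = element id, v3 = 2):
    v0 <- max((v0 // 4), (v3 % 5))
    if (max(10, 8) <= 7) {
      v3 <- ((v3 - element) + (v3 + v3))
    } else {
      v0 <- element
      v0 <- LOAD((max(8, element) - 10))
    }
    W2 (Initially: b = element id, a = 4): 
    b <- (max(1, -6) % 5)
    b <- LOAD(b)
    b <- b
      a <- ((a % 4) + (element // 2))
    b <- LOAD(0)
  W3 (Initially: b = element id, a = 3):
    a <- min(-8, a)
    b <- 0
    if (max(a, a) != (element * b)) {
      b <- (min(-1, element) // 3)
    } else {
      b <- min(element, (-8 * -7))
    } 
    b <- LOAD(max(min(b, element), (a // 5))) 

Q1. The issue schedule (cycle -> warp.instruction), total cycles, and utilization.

cycle 0: W0.I0
cycle 1: W1.I0
cycle 2: W2.I0
cycle 3: W3.I0
cycle 4: W0.I1
cycle 5: W1.I1
cycle 6: W2.I1
cycle 7: W3.I1
cycle 8: W0.I2
cycle 9: W1.I2
cycle 10: W3.I2
cycle 11: W0.I3
cycle 12: W1.I3
cycle 13: W2.I2
cycle 14: W3.I3
cycle 15: W2.I3
cycle 16: W3.I4
cycle 17: W2.I4

Answer: 18 cycles, utilization 1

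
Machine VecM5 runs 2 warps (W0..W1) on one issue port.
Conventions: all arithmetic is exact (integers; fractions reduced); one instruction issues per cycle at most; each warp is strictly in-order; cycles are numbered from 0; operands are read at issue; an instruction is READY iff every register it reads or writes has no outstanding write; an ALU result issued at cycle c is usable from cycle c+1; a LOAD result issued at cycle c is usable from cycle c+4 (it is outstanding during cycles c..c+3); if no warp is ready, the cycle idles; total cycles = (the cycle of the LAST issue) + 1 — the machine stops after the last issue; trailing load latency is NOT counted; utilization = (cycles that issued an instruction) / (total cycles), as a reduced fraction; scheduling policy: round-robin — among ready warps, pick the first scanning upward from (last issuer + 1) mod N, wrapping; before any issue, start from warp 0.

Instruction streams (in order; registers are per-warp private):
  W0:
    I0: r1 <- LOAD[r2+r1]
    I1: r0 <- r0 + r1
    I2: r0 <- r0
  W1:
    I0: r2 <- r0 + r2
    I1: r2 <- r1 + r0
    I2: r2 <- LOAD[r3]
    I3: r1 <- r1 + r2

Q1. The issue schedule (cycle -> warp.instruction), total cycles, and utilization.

cycle 0: W0.I0
cycle 1: W1.I0
cycle 2: W1.I1
cycle 3: W1.I2
cycle 4: W0.I1
cycle 5: W0.I2
cycle 6: idle
cycle 7: W1.I3

Answer: 8 cycles, utilization 7/8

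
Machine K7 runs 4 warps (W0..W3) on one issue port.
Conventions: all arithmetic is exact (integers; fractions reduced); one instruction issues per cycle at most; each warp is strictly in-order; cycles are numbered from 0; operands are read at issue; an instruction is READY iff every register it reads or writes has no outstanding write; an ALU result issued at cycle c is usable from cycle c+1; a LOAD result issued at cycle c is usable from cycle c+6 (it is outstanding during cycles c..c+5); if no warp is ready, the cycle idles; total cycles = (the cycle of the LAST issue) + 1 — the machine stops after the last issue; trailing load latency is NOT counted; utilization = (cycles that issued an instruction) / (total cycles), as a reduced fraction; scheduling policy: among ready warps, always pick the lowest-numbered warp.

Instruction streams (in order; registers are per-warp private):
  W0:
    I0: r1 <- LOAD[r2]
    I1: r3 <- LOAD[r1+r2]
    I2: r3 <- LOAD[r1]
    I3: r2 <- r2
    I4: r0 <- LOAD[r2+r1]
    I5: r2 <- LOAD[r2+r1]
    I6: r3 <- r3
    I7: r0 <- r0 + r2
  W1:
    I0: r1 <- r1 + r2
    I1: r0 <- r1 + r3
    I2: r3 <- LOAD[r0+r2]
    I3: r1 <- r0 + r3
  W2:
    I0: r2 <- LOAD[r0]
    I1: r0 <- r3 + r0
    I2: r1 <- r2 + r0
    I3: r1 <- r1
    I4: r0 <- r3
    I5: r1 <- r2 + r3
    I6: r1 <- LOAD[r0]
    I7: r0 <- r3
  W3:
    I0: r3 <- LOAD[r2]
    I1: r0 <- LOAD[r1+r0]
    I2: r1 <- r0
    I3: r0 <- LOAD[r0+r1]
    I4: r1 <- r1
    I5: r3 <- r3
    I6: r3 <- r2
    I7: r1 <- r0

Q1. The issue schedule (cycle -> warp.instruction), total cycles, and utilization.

cycle 0: W0.I0
cycle 1: W1.I0
cycle 2: W1.I1
cycle 3: W1.I2
cycle 4: W2.I0
cycle 5: W2.I1
cycle 6: W0.I1
cycle 7: W3.I0
cycle 8: W3.I1
cycle 9: W1.I3
cycle 10: W2.I2
cycle 11: W2.I3
cycle 12: W0.I2
cycle 13: W0.I3
cycle 14: W0.I4
cycle 15: W0.I5
cycle 16: W2.I4
cycle 17: W2.I5
cycle 18: W0.I6
cycle 19: W2.I6
cycle 20: W2.I7
cycle 21: W0.I7
cycle 22: W3.I2
cycle 23: W3.I3
cycle 24: W3.I4
cycle 25: W3.I5
cycle 26: W3.I6
cycle 27: idle
cycle 28: idle
cycle 29: W3.I7

Answer: 30 cycles, utilization 14/15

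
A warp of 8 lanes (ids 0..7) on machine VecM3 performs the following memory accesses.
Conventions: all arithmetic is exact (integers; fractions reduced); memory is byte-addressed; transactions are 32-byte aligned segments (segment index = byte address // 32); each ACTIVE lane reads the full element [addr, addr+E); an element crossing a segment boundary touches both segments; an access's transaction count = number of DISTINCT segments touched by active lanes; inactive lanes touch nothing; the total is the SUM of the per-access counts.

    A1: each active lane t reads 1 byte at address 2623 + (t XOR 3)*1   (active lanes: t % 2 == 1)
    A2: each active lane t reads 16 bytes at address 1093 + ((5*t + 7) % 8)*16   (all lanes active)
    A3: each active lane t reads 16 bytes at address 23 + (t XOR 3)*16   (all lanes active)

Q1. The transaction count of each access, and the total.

A1: 2 transactions
A2: 5 transactions
A3: 5 transactions

Answer: 2,5,5; total 12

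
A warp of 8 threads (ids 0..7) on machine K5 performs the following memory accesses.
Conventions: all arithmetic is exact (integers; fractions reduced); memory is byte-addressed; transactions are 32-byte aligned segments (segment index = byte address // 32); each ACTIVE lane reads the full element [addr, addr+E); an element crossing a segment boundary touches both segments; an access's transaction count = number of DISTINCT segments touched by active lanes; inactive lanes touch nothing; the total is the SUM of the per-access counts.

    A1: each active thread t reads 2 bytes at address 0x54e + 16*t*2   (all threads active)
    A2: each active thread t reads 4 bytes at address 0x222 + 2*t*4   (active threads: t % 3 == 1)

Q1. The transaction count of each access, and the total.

A1: 8 transactions
A2: 2 transactions

Answer: 8,2; total 10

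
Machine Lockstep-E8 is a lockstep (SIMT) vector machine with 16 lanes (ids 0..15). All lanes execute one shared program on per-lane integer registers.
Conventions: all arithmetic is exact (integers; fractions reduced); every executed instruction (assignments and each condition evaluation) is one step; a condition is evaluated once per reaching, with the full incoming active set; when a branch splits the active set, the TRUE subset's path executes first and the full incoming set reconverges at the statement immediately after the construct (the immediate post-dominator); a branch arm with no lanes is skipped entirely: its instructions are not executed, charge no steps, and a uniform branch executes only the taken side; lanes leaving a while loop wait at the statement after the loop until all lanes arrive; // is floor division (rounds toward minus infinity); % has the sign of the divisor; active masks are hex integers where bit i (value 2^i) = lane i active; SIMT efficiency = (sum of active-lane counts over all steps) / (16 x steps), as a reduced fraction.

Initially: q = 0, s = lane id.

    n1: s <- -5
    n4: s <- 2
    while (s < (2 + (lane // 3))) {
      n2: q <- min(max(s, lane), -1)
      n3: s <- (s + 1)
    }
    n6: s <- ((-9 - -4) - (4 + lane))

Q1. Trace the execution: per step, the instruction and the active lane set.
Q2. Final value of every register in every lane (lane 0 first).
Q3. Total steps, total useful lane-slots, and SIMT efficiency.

step 0: s <- -5                      0xffff
step 1: s <- 2                       0xffff
step 2: eval (s < (2 + (lane // 3))) 0xffff
step 3: q <- min(max(s, lane), -1)   0xfff8
step 4: s <- (s + 1)                 0xfff8
step 5: eval (s < (2 + (lane // 3))) 0xfff8
step 6: q <- min(max(s, lane), -1)   0xffc0
step 7: s <- (s + 1)                 0xffc0
step 8: eval (s < (2 + (lane // 3))) 0xffc0
step 9: q <- min(max(s, lane), -1)   0xfe00
step 10: s <- (s + 1)                 0xfe00
step 11: eval (s < (2 + (lane // 3))) 0xfe00
step 12: q <- min(max(s, lane), -1)   0xf000
step 13: s <- (s + 1)                 0xf000
step 14: eval (s < (2 + (lane // 3))) 0xf000
step 15: q <- min(max(s, lane), -1)   0x8000
step 16: s <- (s + 1)                 0x8000
step 17: eval (s < (2 + (lane // 3))) 0x8000
step 18: s <- ((-9 - -4) - (4 + lane)) 0xffff

Answer: 19 steps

q: 0,0,0,-1,-1,-1,-1,-1,-1,-1,-1,-1,-1,-1,-1,-1
s: -9,-10,-11,-12,-13,-14,-15,-16,-17,-18,-19,-20,-21,-22,-23,-24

steps = 19; useful = 169; efficiency = 169/304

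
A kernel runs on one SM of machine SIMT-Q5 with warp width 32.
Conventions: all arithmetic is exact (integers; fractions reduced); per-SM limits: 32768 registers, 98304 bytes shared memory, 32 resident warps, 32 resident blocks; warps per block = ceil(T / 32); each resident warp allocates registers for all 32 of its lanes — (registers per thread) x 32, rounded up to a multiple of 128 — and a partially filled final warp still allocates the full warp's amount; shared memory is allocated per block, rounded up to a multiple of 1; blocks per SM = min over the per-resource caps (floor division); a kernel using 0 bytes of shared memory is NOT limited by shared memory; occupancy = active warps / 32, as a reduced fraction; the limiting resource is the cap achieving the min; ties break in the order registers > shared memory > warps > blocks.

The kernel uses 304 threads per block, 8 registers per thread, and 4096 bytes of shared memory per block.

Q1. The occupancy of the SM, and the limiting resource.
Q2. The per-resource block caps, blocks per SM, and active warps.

Answer: occupancy 15/16, limited by warps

registers: 12 blocks
shared memory: 24 blocks
warps: 3 blocks
blocks: 32 blocks

Answer: 3 blocks, 30 active warps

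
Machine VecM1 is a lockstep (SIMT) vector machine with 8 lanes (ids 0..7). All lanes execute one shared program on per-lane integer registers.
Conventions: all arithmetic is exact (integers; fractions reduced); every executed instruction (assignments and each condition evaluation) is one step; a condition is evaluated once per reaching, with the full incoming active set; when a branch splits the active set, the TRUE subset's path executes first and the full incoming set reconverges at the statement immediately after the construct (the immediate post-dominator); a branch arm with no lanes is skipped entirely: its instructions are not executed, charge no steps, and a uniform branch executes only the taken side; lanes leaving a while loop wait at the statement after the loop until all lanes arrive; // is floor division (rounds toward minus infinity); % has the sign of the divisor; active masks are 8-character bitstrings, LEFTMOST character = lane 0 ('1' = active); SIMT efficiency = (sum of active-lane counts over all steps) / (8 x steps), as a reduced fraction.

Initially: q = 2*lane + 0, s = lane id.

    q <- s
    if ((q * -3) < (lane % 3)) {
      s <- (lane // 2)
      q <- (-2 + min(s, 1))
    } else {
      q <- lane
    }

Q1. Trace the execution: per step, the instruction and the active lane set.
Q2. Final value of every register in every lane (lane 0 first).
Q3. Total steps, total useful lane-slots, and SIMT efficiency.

step 0: q <- s                       11111111
step 1: eval ((q * -3) < (lane % 3)) 11111111
step 2: s <- (lane // 2)             01111111
step 3: q <- (-2 + min(s, 1))        01111111
step 4: q <- lane                    10000000

Answer: 5 steps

q: 0,-2,-1,-1,-1,-1,-1,-1
s: 0,0,1,1,2,2,3,3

steps = 5; useful = 31; efficiency = 31/40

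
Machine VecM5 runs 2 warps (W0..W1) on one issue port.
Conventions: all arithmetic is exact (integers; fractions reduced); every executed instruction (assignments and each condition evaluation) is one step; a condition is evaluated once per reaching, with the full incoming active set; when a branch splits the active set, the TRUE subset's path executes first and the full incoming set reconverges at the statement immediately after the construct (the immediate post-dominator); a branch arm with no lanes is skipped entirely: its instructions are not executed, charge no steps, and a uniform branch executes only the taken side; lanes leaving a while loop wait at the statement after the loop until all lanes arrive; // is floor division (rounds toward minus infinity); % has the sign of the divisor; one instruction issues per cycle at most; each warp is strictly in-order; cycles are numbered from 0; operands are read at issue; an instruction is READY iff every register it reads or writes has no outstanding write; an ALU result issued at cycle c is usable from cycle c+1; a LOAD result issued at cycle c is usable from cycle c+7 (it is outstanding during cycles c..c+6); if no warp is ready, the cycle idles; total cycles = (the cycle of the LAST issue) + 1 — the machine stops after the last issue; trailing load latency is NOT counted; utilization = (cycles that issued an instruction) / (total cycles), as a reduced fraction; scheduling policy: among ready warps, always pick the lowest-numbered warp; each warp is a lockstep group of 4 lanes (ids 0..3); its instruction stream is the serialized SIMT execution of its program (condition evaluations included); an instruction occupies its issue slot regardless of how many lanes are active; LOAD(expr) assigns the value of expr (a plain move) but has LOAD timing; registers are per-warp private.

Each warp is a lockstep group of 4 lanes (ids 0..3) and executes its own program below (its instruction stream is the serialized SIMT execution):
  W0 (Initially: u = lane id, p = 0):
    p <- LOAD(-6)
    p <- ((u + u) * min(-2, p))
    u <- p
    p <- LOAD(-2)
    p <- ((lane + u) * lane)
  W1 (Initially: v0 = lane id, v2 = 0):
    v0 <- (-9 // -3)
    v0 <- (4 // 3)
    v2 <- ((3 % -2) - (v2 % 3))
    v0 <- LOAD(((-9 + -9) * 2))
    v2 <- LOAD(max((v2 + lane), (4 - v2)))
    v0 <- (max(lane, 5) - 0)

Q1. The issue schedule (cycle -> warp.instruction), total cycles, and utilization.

cycle 0: W0.I0
cycle 1: W1.I0
cycle 2: W1.I1
cycle 3: W1.I2
cycle 4: W1.I3
cycle 5: W1.I4
cycle 6: idle
cycle 7: W0.I1
cycle 8: W0.I2
cycle 9: W0.I3
cycle 10: idle
cycle 11: W1.I5
cycle 12: idle
cycle 13: idle
cycle 14: idle
cycle 15: idle
cycle 16: W0.I4

Answer: 17 cycles, utilization 11/17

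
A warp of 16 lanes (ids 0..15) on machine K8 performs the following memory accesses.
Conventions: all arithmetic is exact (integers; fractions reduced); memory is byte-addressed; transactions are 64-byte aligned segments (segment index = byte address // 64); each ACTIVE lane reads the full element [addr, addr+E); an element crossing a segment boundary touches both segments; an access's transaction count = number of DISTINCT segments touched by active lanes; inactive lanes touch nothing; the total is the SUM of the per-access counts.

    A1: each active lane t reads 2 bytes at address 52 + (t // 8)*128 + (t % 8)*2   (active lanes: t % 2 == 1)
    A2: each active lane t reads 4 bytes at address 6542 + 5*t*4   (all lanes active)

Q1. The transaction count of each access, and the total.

A1: 4 transactions
A2: 5 transactions

Answer: 4,5; total 9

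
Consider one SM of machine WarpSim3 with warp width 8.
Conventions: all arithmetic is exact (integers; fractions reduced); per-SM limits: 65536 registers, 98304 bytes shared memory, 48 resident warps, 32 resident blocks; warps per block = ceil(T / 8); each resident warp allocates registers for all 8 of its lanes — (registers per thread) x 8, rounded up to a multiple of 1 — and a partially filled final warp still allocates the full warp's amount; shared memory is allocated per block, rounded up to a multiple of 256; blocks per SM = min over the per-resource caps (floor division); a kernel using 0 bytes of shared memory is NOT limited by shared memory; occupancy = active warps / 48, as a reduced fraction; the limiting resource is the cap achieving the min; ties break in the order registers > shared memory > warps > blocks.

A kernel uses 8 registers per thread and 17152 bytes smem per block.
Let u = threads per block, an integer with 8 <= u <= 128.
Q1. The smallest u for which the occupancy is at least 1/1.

Answer: u = 89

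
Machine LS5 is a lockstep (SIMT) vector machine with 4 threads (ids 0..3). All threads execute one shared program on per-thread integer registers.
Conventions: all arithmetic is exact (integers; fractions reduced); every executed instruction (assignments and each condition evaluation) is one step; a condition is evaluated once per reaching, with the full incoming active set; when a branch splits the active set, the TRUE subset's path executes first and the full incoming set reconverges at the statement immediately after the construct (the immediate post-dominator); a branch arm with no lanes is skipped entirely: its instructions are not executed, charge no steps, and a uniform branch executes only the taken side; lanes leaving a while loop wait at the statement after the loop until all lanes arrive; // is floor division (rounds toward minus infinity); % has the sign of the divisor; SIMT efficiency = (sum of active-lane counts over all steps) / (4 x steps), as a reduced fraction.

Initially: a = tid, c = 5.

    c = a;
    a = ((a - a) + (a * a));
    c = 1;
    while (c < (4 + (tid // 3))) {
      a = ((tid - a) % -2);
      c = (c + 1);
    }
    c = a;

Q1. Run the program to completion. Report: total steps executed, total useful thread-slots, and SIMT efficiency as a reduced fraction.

Answer: 17 steps, 59 useful, 59/68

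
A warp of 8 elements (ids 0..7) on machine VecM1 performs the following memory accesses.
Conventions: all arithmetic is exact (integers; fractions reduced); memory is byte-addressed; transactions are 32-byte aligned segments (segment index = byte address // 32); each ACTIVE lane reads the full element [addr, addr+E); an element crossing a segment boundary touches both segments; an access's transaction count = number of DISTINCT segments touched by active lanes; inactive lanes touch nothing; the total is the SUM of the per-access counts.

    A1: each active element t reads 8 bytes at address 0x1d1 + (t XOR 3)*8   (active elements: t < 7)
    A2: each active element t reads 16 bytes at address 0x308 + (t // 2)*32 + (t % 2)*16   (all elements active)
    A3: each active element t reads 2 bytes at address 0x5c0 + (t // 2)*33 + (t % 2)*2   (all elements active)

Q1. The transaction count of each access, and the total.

A1: 3 transactions
A2: 5 transactions
A3: 4 transactions

Answer: 3,5,4; total 12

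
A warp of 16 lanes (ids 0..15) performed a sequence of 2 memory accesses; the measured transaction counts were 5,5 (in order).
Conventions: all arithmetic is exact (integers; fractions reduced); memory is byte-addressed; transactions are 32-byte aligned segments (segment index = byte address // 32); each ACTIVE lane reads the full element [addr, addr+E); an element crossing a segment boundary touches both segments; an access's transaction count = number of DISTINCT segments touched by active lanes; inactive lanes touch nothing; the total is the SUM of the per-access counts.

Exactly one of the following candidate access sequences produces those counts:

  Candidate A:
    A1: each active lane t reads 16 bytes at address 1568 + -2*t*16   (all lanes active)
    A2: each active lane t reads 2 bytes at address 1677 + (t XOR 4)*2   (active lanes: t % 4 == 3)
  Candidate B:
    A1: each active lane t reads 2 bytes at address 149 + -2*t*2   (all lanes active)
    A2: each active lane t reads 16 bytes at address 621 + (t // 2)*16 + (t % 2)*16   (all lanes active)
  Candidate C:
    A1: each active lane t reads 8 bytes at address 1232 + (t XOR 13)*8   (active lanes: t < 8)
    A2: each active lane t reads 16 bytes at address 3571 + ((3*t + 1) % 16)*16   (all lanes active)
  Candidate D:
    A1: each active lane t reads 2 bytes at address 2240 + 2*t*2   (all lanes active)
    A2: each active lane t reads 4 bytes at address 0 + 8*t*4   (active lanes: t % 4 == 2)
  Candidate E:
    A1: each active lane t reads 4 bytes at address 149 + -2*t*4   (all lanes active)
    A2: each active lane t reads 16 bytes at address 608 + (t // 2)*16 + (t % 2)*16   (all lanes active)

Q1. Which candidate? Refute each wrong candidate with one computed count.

A: A1 gives 16 transactions, not 5
B: A1 gives 3 transactions, not 5
C: A1 gives 3 transactions, not 5
D: A1 gives 2 transactions, not 5
E: all counts match (5,5)

Answer: E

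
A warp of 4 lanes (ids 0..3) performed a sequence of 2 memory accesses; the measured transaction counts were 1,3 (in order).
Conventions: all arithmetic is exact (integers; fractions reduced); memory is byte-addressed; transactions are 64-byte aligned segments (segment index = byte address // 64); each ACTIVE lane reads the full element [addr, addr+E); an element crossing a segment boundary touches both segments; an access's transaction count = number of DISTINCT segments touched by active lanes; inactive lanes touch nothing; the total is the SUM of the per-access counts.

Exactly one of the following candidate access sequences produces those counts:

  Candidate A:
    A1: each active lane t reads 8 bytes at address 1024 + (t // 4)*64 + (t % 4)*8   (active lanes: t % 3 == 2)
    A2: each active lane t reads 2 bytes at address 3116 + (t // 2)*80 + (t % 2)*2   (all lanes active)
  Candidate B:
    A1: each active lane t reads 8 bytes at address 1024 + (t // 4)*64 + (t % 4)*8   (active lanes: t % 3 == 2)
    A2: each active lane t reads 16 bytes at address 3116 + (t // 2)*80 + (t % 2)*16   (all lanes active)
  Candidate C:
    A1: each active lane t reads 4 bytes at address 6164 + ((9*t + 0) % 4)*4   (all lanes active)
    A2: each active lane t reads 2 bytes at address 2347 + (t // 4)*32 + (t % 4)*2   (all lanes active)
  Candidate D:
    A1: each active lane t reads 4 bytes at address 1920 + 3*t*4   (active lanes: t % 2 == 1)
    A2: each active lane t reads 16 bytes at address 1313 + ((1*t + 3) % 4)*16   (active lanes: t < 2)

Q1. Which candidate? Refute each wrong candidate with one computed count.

A: A2 gives 2 transactions, not 3
C: A2 gives 1 transaction, not 3
D: A2 gives 2 transactions, not 3
B: all counts match (1,3)

Answer: B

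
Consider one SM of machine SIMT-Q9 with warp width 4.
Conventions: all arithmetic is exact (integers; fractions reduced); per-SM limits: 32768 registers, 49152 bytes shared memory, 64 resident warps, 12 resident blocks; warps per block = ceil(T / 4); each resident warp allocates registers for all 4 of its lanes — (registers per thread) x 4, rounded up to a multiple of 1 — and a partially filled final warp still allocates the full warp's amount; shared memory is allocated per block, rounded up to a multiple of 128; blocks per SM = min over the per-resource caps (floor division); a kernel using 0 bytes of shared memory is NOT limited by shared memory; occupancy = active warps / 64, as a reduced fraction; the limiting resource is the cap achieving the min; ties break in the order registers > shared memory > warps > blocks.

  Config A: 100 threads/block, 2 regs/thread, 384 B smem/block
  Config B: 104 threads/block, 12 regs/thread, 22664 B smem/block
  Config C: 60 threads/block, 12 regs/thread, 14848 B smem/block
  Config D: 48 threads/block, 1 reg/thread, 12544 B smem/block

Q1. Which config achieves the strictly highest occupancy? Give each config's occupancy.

occupancies: A 25/32, B 13/16, C 45/64, D 9/16

Answer: B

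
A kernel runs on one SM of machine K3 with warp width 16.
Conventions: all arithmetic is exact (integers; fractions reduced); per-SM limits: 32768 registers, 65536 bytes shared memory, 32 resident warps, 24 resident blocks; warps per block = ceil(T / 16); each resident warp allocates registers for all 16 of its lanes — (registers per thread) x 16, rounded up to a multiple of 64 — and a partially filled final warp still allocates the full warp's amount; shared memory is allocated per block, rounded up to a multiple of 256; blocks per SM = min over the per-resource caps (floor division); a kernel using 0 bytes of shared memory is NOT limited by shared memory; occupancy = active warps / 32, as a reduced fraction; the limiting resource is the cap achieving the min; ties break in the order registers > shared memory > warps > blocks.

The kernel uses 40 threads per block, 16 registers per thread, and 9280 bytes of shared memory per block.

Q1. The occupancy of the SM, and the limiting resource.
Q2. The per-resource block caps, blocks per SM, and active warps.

Answer: occupancy 9/16, limited by shared memory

registers: 42 blocks
shared memory: 6 blocks
warps: 10 blocks
blocks: 24 blocks

Answer: 6 blocks, 18 active warps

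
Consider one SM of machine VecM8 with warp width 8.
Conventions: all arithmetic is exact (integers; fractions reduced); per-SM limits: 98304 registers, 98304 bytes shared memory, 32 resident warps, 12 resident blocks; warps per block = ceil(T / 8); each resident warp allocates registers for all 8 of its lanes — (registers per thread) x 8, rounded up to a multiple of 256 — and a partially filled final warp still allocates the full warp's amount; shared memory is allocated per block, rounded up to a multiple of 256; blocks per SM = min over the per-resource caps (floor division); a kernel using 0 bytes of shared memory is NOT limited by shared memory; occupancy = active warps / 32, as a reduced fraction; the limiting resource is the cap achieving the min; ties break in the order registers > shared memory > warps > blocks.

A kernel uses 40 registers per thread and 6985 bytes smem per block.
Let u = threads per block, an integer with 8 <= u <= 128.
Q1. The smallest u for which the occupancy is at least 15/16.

Answer: u = 17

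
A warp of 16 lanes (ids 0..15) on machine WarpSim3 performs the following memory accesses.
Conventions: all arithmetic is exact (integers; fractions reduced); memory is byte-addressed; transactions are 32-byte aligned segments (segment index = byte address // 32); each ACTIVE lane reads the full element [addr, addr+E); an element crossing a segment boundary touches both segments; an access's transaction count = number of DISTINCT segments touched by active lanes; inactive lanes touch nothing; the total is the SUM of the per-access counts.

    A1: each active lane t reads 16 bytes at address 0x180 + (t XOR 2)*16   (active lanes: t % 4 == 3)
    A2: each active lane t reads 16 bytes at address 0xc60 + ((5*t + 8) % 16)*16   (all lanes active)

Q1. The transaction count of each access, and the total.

A1: 4 transactions
A2: 8 transactions

Answer: 4,8; total 12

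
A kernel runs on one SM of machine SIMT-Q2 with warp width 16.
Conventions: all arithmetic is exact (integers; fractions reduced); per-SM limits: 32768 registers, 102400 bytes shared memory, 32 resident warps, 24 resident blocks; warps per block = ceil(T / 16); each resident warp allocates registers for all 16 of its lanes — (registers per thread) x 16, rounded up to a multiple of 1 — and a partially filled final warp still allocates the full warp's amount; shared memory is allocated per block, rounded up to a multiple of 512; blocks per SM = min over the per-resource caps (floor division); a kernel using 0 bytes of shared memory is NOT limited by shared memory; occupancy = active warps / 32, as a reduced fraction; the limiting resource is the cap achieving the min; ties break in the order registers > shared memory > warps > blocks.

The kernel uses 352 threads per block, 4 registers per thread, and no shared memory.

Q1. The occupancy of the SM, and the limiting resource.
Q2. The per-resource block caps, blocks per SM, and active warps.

Answer: occupancy 11/16, limited by warps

registers: 23 blocks
shared memory: no limit (kernel uses none)
warps: 1 block
blocks: 24 blocks

Answer: 1 block, 22 active warps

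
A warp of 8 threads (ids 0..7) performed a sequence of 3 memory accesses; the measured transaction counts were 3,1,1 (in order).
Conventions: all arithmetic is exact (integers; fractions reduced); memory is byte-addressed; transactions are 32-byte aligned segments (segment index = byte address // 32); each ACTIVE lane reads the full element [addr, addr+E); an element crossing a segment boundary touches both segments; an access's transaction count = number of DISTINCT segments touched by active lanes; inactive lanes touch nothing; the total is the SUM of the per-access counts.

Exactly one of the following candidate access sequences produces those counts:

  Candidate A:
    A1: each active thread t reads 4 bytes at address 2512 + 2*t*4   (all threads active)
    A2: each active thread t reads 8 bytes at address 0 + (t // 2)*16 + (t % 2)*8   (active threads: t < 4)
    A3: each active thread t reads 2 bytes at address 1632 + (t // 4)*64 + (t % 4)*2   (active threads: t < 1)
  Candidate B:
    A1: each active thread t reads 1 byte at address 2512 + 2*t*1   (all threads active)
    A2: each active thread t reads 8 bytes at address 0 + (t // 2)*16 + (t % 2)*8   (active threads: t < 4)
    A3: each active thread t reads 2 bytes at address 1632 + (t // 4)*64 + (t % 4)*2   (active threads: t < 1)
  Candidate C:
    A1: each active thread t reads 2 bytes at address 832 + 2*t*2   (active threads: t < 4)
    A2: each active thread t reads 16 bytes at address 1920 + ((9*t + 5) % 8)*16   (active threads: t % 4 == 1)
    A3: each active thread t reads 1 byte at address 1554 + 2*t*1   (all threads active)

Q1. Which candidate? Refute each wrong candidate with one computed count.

B: A1 gives 1 transaction, not 3
C: A1 gives 1 transaction, not 3
A: all counts match (3,1,1)

Answer: A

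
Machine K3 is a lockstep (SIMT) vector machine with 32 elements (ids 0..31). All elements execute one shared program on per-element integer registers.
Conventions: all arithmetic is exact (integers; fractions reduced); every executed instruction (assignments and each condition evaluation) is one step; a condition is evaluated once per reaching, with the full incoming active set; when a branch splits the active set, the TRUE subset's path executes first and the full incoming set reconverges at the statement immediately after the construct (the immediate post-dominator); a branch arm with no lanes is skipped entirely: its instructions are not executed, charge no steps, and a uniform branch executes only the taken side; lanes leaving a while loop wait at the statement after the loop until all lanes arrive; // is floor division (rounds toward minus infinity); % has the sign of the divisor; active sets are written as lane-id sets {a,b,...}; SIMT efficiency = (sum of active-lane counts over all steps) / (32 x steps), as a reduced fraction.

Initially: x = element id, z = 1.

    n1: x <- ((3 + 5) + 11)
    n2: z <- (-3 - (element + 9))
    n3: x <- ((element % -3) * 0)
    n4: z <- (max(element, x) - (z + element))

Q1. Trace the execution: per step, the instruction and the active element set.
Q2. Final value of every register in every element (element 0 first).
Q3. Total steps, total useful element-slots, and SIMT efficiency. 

step 0: x <- ((3 + 5) + 11)          {0,1,2,3,4,5,6,7,8,9,10,11,12,13,14,15,16,17,18,19,20,21,22,23,24,25,26,27,28,29,30,31}
step 1: z <- (-3 - (element + 9))    {0,1,2,3,4,5,6,7,8,9,10,11,12,13,14,15,16,17,18,19,20,21,22,23,24,25,26,27,28,29,30,31}
step 2: x <- ((element % -3) * 0)    {0,1,2,3,4,5,6,7,8,9,10,11,12,13,14,15,16,17,18,19,20,21,22,23,24,25,26,27,28,29,30,31}
step 3: z <- (max(element, x) - (z + element)) {0,1,2,3,4,5,6,7,8,9,10,11,12,13,14,15,16,17,18,19,20,21,22,23,24,25,26,27,28,29,30,31}

Answer: 4 steps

x: 0,0,0,0,0,0,0,0,0,0,0,0,0,0,0,0,0,0,0,0,0,0,0,0,0,0,0,0,0,0,0,0
z: 12,13,14,15,16,17,18,19,20,21,22,23,24,25,26,27,28,29,30,31,32,33,34,35,36,37,38,39,40,41,42,43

steps = 4; useful = 128; efficiency = 128/128 = 1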